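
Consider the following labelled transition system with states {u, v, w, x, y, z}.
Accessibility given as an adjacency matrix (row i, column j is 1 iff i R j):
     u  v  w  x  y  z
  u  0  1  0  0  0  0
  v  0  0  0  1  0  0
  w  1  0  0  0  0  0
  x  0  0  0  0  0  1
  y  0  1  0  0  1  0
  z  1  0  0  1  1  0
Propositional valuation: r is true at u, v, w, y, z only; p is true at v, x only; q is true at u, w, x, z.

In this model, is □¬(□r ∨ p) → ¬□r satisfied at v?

Yes

Recall that □ψ holds at a world iff ψ holds at every accessible world, and ◇ψ holds iff ψ holds at some accessible world.
At v: □¬(□r ∨ p) is false, ¬□r is true, so □¬(□r ∨ p) → ¬□r is true.
  At v: □¬(□r ∨ p) requires ¬(□r ∨ p) at every successor {x}.
    ¬(□r ∨ p) fails at x, so □¬(□r ∨ p) is false at v.
      At x: □r ∨ p is true, so ¬(□r ∨ p) is false.
  At v: □r is false, so ¬□r is true.
    At v: □r requires r at every successor {x}.
      r fails at x, so □r is false at v.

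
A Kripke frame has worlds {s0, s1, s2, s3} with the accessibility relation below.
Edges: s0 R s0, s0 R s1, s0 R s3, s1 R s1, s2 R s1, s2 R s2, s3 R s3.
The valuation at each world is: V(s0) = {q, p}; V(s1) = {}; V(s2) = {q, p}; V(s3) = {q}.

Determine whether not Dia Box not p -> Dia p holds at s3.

Yes

At s3: not Dia Box not p is false, Dia p is false, so not Dia Box not p -> Dia p is true.
  At s3: Dia Box not p is true, so not Dia Box not p is false.
    At s3: Dia Box not p requires Box not p at some successor in {s3}.
      Box not p holds at s3, so Dia Box not p is true at s3.
  At s3: Dia p requires p at some successor in {s3}.
    At s3: p is false.
  So Dia p is false at s3.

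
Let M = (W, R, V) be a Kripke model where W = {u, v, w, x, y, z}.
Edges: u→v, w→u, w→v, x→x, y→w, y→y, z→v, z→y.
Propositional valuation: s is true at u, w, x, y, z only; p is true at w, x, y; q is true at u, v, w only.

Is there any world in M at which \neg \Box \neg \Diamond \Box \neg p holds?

Yes

Recall that \Box ψ holds at a world iff ψ holds at every accessible world, and \Diamond ψ holds iff ψ holds at some accessible world.
Let φ = \neg \Box \neg \Diamond \Box \neg p. Evaluate φ at each world:
  u (successors {v}): φ is false.
  v (successors ∅): φ is false.
  w (successors {u, v}): φ is true.
  x (successors {x}): φ is false.
  y (successors {w, y}): φ is true.
  z (successors {v, y}): φ is true.
Detail at w (witness):
  At w: \Box \neg \Diamond \Box \neg p is false, so \neg \Box \neg \Diamond \Box \neg p is true.
    At w: \Box \neg \Diamond \Box \neg p requires \neg \Diamond \Box \neg p at every successor {u, v}.
      \neg \Diamond \Box \neg p fails at u, so \Box \neg \Diamond \Box \neg p is false at w.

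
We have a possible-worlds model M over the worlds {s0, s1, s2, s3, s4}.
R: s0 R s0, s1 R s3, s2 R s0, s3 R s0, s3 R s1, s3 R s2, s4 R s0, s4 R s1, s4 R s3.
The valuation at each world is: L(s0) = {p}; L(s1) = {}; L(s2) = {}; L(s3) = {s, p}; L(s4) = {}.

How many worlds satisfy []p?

Let φ = []p. Evaluate φ at each world:
  s0 (successors {s0}): φ is true.
  s1 (successors {s3}): φ is true.
  s2 (successors {s0}): φ is true.
  s3 (successors {s0, s1, s2}): φ is false.
  s4 (successors {s0, s1, s3}): φ is false.
For instance, at s2:
  At s2: []p requires p at every successor {s0}.
    At s0: p is true.
  So []p is true at s2.
Satisfying worlds: {s0, s1, s2}

3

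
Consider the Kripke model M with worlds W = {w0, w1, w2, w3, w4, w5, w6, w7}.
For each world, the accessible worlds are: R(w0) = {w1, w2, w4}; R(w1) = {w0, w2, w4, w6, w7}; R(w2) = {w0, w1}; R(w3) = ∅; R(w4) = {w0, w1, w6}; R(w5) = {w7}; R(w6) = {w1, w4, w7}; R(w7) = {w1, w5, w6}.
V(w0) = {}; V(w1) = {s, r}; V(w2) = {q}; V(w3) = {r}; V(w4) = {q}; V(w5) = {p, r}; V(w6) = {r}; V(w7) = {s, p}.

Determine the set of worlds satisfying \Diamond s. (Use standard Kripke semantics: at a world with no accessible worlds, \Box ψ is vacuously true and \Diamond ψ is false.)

w0, w1, w2, w4, w5, w6, w7

Let φ = \Diamond s. Evaluate φ at each world:
  w0 (successors {w1, w2, w4}): φ is true.
  w1 (successors {w0, w2, w4, w6, w7}): φ is true.
  w2 (successors {w0, w1}): φ is true.
  w3 (successors ∅): φ is false.
  w4 (successors {w0, w1, w6}): φ is true.
  w5 (successors {w7}): φ is true.
  w6 (successors {w1, w4, w7}): φ is true.
  w7 (successors {w1, w5, w6}): φ is true.
For instance, at w6:
  At w6: \Diamond s requires s at some successor in {w1, w4, w7}.
    s holds at w1, so \Diamond s is true at w6.
Satisfying worlds: {w0, w1, w2, w4, w5, w6, w7}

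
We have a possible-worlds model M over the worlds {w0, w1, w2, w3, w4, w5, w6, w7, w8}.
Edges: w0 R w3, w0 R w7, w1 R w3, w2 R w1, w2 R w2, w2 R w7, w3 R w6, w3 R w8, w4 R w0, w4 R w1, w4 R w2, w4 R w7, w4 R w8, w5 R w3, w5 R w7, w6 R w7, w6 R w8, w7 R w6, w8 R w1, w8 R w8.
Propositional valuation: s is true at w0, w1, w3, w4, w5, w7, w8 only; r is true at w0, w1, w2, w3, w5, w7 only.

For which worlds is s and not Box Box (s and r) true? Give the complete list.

w0, w1, w3, w4, w5, w7, w8

Let φ = s and not Box Box (s and r). Evaluate φ at each world:
  w0 (successors {w3, w7}): φ is true.
  w1 (successors {w3}): φ is true.
  w2 (successors {w1, w2, w7}): φ is false.
  w3 (successors {w6, w8}): φ is true.
  w4 (successors {w0, w1, w2, w7, w8}): φ is true.
  w5 (successors {w3, w7}): φ is true.
  w6 (successors {w7, w8}): φ is false.
  w7 (successors {w6}): φ is true.
  w8 (successors {w1, w8}): φ is true.
For instance, at w0:
  At w0: s is true, not Box Box (s and r) is true, so s and not Box Box (s and r) is true.
    At w0: Box Box (s and r) is false, so not Box Box (s and r) is true.
      At w0: Box Box (s and r) requires Box (s and r) at every successor {w3, w7}.
        Box (s and r) fails at w3, so Box Box (s and r) is false at w0.
Satisfying worlds: {w0, w1, w3, w4, w5, w7, w8}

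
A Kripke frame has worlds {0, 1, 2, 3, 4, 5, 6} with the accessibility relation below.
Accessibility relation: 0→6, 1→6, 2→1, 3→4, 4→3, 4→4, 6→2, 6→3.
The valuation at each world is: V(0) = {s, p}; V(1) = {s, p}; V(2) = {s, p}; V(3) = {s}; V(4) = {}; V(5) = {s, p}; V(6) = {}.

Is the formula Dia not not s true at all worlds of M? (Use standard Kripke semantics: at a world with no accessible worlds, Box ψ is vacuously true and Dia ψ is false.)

Recall that Dia ψ holds at a world iff ψ holds at some accessible world.
Let φ = Dia not not s. Evaluate φ at each world:
  0 (successors {6}): φ is false.
  1 (successors {6}): φ is false.
  2 (successors {1}): φ is true.
  3 (successors {4}): φ is false.
  4 (successors {3, 4}): φ is true.
  5 (successors ∅): φ is false.
  6 (successors {2, 3}): φ is true.
Detail at 0 (counterexample):
  At 0: Dia not not s requires not not s at some successor in {6}.
    At 6: not not s is false.
  So Dia not not s is false at 0.

No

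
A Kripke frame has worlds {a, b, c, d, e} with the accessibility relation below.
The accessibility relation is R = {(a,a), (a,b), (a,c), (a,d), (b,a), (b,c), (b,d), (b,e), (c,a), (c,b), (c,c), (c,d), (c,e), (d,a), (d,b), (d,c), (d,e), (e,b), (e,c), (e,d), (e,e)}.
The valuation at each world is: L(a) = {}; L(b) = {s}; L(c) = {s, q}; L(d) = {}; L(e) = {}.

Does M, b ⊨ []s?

No

At b: []s requires s at every successor {a, c, d, e}.
  s fails at a, so []s is false at b.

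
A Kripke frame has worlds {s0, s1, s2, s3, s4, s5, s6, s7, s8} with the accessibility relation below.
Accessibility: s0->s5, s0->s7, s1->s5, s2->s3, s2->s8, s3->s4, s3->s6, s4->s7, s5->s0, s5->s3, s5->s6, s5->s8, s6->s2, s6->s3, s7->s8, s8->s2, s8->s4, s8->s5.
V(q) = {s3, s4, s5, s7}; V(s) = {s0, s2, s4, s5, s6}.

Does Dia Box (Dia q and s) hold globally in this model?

Let φ = Dia Box (Dia q and s). Evaluate φ at each world:
  s0 (successors {s5, s7}): φ is false.
  s1 (successors {s5}): φ is false.
  s2 (successors {s3, s8}): φ is true.
  s3 (successors {s4, s6}): φ is false.
  s4 (successors {s7}): φ is false.
  s5 (successors {s0, s3, s6, s8}): φ is true.
  s6 (successors {s2, s3}): φ is true.
  s7 (successors {s8}): φ is true.
  s8 (successors {s2, s4, s5}): φ is false.
Detail at s0 (counterexample):
  At s0: Dia Box (Dia q and s) requires Box (Dia q and s) at some successor in {s5, s7}.
    At s5: Box (Dia q and s) is false.
    At s7: Box (Dia q and s) is false.
  So Dia Box (Dia q and s) is false at s0.

No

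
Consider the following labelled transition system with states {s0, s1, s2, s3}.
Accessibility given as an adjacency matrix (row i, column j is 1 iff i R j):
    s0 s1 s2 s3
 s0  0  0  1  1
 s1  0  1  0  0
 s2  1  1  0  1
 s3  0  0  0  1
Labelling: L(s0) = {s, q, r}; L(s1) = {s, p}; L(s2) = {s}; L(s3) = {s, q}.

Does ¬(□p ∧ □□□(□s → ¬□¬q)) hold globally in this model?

Yes

Let φ = ¬(□p ∧ □□□(□s → ¬□¬q)). Evaluate φ at each world:
  s0 (successors {s2, s3}): φ is true.
  s1 (successors {s1}): φ is true.
  s2 (successors {s0, s1, s3}): φ is true.
  s3 (successors {s3}): φ is true.
For instance, at s2:
  At s2: □p ∧ □□□(□s → ¬□¬q) is false, so ¬(□p ∧ □□□(□s → ¬□¬q)) is true.
    At s2: □p is false, □□□(□s → ¬□¬q) is false, so □p ∧ □□□(□s → ¬□¬q) is false.
      At s2: □p requires p at every successor {s0, s1, s3}.
        p fails at s0, so □p is false at s2.
      At s2: □□□(□s → ¬□¬q) requires □□(□s → ¬□¬q) at every successor {s0, s1, s3}.
        □□(□s → ¬□¬q) fails at s0, so □□□(□s → ¬□¬q) is false at s2.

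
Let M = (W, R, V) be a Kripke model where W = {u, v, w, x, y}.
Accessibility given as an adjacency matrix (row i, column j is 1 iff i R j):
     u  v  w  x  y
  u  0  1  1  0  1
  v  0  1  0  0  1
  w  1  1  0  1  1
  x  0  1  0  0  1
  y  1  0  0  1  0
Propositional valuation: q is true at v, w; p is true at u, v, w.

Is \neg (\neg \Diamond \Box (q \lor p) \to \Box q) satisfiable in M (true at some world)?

Recall that \Box ψ holds at a world iff ψ holds at every accessible world, and \Diamond ψ holds iff ψ holds at some accessible world.
Let φ = \neg (\neg \Diamond \Box (q \lor p) \to \Box q). Evaluate φ at each world:
  u (successors {v, w, y}): φ is true.
  v (successors {v, y}): φ is true.
  w (successors {u, v, x, y}): φ is true.
  x (successors {v, y}): φ is true.
  y (successors {u, x}): φ is true.
Detail at u (witness):
  At u: \neg \Diamond \Box (q \lor p) \to \Box q is false, so \neg (\neg \Diamond \Box (q \lor p) \to \Box q) is true.
    At u: \neg \Diamond \Box (q \lor p) is true, \Box q is false, so \neg \Diamond \Box (q \lor p) \to \Box q is false.
      At u: \Diamond \Box (q \lor p) is false, so \neg \Diamond \Box (q \lor p) is true.
      At u: \Box q requires q at every successor {v, w, y}.
        q fails at y, so \Box q is false at u.

Yes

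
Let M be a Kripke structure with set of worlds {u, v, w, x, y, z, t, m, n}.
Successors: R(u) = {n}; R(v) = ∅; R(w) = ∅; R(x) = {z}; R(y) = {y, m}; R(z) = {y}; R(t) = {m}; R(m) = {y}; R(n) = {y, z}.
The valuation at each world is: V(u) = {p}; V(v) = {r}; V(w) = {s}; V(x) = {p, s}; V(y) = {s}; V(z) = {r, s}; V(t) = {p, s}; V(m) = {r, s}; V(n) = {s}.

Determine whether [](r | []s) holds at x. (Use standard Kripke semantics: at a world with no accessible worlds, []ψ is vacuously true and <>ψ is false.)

Yes

At x: [](r | []s) requires r | []s at every successor {z}.
    At z: r is true, []s is true, so r | []s is true.
      At z: []s requires s at every successor {y}.
        At y: s is true.
      So []s is true at z.
So [](r | []s) is true at x.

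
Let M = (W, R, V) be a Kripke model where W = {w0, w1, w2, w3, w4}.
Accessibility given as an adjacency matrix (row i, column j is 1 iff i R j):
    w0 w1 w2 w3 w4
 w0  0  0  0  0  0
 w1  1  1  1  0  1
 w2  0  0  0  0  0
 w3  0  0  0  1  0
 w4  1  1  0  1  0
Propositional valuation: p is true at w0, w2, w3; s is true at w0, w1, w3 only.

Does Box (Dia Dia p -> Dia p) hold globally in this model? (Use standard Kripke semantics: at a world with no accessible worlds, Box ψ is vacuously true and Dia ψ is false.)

Yes

Let φ = Box (Dia Dia p -> Dia p). Evaluate φ at each world:
  w0 (successors ∅): φ is true.
  w1 (successors {w0, w1, w2, w4}): φ is true.
  w2 (successors ∅): φ is true.
  w3 (successors {w3}): φ is true.
  w4 (successors {w0, w1, w3}): φ is true.
For instance, at w4:
  At w4: Box (Dia Dia p -> Dia p) requires Dia Dia p -> Dia p at every successor {w0, w1, w3}.
      At w0: Dia Dia p is false, Dia p is false, so Dia Dia p -> Dia p is true.
      At w1: Dia Dia p is true, Dia p is true, so Dia Dia p -> Dia p is true.
      At w3: Dia Dia p is true, Dia p is true, so Dia Dia p -> Dia p is true.
  So Box (Dia Dia p -> Dia p) is true at w4.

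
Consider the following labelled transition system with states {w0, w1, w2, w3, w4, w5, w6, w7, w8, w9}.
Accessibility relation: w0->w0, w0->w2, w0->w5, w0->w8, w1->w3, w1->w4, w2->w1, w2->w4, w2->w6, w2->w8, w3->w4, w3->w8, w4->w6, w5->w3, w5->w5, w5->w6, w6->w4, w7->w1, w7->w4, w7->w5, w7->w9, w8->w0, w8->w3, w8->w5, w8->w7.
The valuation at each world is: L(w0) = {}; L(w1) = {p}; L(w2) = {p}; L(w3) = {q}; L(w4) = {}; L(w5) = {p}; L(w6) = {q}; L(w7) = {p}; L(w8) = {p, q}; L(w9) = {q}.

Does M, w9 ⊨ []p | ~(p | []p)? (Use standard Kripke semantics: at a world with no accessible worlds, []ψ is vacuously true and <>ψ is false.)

At w9: []p is true, ~(p | []p) is false, so []p | ~(p | []p) is true.
  At w9: no accessible worlds, so []p holds vacuously.
  At w9: p | []p is true, so ~(p | []p) is false.
    At w9: p is false, []p is true, so p | []p is true.
      At w9: no accessible worlds, so []p holds vacuously.

Yes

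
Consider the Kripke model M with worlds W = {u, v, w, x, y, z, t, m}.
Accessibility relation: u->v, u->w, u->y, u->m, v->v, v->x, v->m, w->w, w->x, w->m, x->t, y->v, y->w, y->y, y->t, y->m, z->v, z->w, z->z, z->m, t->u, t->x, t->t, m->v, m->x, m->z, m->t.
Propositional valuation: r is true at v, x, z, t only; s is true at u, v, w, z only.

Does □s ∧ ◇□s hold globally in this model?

No

Let φ = □s ∧ ◇□s. Evaluate φ at each world:
  u (successors {v, w, y, m}): φ is false.
  v (successors {v, x, m}): φ is false.
  w (successors {w, x, m}): φ is false.
  x (successors {t}): φ is false.
  y (successors {v, w, y, t, m}): φ is false.
  z (successors {v, w, z, m}): φ is false.
  t (successors {u, x, t}): φ is false.
  m (successors {v, x, z, t}): φ is false.
Detail at u (counterexample):
  At u: □s is false, ◇□s is false, so □s ∧ ◇□s is false.
    At u: □s requires s at every successor {v, w, y, m}.
      s fails at y, so □s is false at u.
    At u: ◇□s requires □s at some successor in {v, w, y, m}.
      At v: □s is false.
      At w: □s is false.
      At y: □s is false.
      At m: □s is false.
    So ◇□s is false at u.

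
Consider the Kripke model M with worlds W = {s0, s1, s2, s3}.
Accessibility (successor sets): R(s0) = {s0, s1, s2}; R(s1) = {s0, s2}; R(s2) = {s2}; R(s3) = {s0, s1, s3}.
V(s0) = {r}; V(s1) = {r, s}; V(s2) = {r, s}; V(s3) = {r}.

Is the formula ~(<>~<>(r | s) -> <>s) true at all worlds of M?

Let φ = ~(<>~<>(r | s) -> <>s). Evaluate φ at each world:
  s0 (successors {s0, s1, s2}): φ is false.
  s1 (successors {s0, s2}): φ is false.
  s2 (successors {s2}): φ is false.
  s3 (successors {s0, s1, s3}): φ is false.
Detail at s0 (counterexample):
  At s0: <>~<>(r | s) -> <>s is true, so ~(<>~<>(r | s) -> <>s) is false.
    At s0: <>~<>(r | s) is false, <>s is true, so <>~<>(r | s) -> <>s is true.
      At s0: <>~<>(r | s) requires ~<>(r | s) at some successor in {s0, s1, s2}.
        At s0: ~<>(r | s) is false.
        At s1: ~<>(r | s) is false.
        At s2: ~<>(r | s) is false.
      So <>~<>(r | s) is false at s0.
      At s0: <>s requires s at some successor in {s0, s1, s2}.
        s holds at s1, so <>s is true at s0.

No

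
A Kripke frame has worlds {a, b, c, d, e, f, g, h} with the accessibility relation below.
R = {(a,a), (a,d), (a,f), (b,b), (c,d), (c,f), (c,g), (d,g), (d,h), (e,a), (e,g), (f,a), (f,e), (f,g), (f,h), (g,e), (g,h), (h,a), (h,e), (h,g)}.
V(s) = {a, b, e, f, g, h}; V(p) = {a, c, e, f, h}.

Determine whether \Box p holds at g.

At g: \Box p requires p at every successor {e, h}.
  At e: p is true.
  At h: p is true.
So \Box p is true at g.

Yes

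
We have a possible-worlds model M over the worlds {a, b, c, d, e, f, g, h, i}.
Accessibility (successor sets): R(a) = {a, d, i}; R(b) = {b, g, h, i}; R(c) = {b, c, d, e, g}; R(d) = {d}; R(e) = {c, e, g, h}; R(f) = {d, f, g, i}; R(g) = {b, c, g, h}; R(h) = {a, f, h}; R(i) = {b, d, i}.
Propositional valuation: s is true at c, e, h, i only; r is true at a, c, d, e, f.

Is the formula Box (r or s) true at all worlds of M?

Let φ = Box (r or s). Evaluate φ at each world:
  a (successors {a, d, i}): φ is true.
  b (successors {b, g, h, i}): φ is false.
  c (successors {b, c, d, e, g}): φ is false.
  d (successors {d}): φ is true.
  e (successors {c, e, g, h}): φ is false.
  f (successors {d, f, g, i}): φ is false.
  g (successors {b, c, g, h}): φ is false.
  h (successors {a, f, h}): φ is true.
  i (successors {b, d, i}): φ is false.
Detail at b (counterexample):
  At b: Box (r or s) requires r or s at every successor {b, g, h, i}.
    r or s fails at b, so Box (r or s) is false at b.

No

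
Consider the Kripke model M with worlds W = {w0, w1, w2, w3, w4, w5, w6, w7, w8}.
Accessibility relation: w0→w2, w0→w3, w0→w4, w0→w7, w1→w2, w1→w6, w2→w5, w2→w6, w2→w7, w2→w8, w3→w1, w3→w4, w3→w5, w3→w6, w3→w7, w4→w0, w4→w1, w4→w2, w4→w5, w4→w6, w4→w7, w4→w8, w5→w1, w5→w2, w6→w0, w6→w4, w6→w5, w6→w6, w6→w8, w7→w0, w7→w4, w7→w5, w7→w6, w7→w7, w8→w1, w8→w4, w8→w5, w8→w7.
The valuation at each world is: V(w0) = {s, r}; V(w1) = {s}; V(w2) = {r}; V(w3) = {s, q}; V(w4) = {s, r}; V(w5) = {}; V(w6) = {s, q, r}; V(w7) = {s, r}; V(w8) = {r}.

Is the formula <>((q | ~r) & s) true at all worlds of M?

Yes

Recall that <>ψ holds at a world iff ψ holds at some accessible world.
Let φ = <>((q | ~r) & s). Evaluate φ at each world:
  w0 (successors {w2, w3, w4, w7}): φ is true.
  w1 (successors {w2, w6}): φ is true.
  w2 (successors {w5, w6, w7, w8}): φ is true.
  w3 (successors {w1, w4, w5, w6, w7}): φ is true.
  w4 (successors {w0, w1, w2, w5, w6, w7, w8}): φ is true.
  w5 (successors {w1, w2}): φ is true.
  w6 (successors {w0, w4, w5, w6, w8}): φ is true.
  w7 (successors {w0, w4, w5, w6, w7}): φ is true.
  w8 (successors {w1, w4, w5, w7}): φ is true.
For instance, at w5:
  At w5: <>((q | ~r) & s) requires (q | ~r) & s at some successor in {w1, w2}.
    (q | ~r) & s holds at w1, so <>((q | ~r) & s) is true at w5.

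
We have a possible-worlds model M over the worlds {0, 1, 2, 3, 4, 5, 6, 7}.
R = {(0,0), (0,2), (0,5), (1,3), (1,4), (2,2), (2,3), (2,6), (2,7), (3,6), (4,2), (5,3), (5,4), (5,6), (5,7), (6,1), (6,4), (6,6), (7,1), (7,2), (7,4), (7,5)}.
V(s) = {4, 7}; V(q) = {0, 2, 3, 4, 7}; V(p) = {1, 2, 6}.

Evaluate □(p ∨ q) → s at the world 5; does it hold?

No

At 5: □(p ∨ q) is true, s is false, so □(p ∨ q) → s is false.
  At 5: □(p ∨ q) requires p ∨ q at every successor {3, 4, 6, 7}.
    At 3: p ∨ q is true.
    At 4: p ∨ q is true.
    At 6: p ∨ q is true.
    At 7: p ∨ q is true.
  So □(p ∨ q) is true at 5.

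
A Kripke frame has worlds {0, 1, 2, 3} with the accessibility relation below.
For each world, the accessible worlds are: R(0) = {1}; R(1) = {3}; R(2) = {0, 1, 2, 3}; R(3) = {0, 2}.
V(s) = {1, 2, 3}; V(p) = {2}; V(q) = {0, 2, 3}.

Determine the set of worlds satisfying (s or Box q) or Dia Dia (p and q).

1, 2, 3

Let φ = (s or Box q) or Dia Dia (p and q). Evaluate φ at each world:
  0 (successors {1}): φ is false.
  1 (successors {3}): φ is true.
  2 (successors {0, 1, 2, 3}): φ is true.
  3 (successors {0, 2}): φ is true.
For instance, at 2:
  At 2: s or Box q is true, Dia Dia (p and q) is true, so (s or Box q) or Dia Dia (p and q) is true.
    At 2: s is true, Box q is false, so s or Box q is true.
      At 2: Box q requires q at every successor {0, 1, 2, 3}.
        q fails at 1, so Box q is false at 2.
    At 2: Dia Dia (p and q) requires Dia (p and q) at some successor in {0, 1, 2, 3}.
      Dia (p and q) holds at 2, so Dia Dia (p and q) is true at 2.
Satisfying worlds: {1, 2, 3}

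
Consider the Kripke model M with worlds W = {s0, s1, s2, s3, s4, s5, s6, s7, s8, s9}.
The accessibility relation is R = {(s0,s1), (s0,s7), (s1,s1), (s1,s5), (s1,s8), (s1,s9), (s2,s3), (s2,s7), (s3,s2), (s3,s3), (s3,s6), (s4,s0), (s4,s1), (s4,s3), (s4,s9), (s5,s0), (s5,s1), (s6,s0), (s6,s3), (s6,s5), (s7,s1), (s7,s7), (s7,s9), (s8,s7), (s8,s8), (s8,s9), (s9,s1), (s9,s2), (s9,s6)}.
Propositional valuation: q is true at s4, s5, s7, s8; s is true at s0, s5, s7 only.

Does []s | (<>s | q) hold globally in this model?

No

Let φ = []s | (<>s | q). Evaluate φ at each world:
  s0 (successors {s1, s7}): φ is true.
  s1 (successors {s1, s5, s8, s9}): φ is true.
  s2 (successors {s3, s7}): φ is true.
  s3 (successors {s2, s3, s6}): φ is false.
  s4 (successors {s0, s1, s3, s9}): φ is true.
  s5 (successors {s0, s1}): φ is true.
  s6 (successors {s0, s3, s5}): φ is true.
  s7 (successors {s1, s7, s9}): φ is true.
  s8 (successors {s7, s8, s9}): φ is true.
  s9 (successors {s1, s2, s6}): φ is false.
Detail at s3 (counterexample):
  At s3: []s is false, <>s | q is false, so []s | (<>s | q) is false.
    At s3: []s requires s at every successor {s2, s3, s6}.
      s fails at s2, so []s is false at s3.
    At s3: <>s is false, q is false, so <>s | q is false.
      At s3: <>s requires s at some successor in {s2, s3, s6}.
        At s2: s is false.
        At s3: s is false.
        At s6: s is false.
      So <>s is false at s3.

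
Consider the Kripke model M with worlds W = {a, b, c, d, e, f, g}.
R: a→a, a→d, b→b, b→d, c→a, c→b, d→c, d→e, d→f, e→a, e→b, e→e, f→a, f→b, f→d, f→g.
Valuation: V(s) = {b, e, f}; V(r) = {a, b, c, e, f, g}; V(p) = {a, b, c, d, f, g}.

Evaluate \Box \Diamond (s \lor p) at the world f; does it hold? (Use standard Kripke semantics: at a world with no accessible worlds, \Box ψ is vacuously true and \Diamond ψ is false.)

No

Recall that \Box ψ holds at a world iff ψ holds at every accessible world, and \Diamond ψ holds iff ψ holds at some accessible world.
At f: \Box \Diamond (s \lor p) requires \Diamond (s \lor p) at every successor {a, b, d, g}.
  \Diamond (s \lor p) fails at g, so \Box \Diamond (s \lor p) is false at f.
    At g: no accessible worlds, so \Diamond (s \lor p) is false.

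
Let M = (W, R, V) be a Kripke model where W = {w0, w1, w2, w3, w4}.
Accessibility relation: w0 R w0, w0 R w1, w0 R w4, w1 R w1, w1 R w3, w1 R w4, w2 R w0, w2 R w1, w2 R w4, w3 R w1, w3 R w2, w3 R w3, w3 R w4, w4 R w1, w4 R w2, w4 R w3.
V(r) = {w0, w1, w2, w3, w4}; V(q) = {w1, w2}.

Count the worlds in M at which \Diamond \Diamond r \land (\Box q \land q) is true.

Let φ = \Diamond \Diamond r \land (\Box q \land q). Evaluate φ at each world:
  w0 (successors {w0, w1, w4}): φ is false.
  w1 (successors {w1, w3, w4}): φ is false.
  w2 (successors {w0, w1, w4}): φ is false.
  w3 (successors {w1, w2, w3, w4}): φ is false.
  w4 (successors {w1, w2, w3}): φ is false.
For instance, at w0:
  At w0: \Diamond \Diamond r is true, \Box q \land q is false, so \Diamond \Diamond r \land (\Box q \land q) is false.
    At w0: \Diamond \Diamond r requires \Diamond r at some successor in {w0, w1, w4}.
      \Diamond r holds at w0, so \Diamond \Diamond r is true at w0.
    At w0: \Box q is false, q is false, so \Box q \land q is false.
      At w0: \Box q requires q at every successor {w0, w1, w4}.
        q fails at w0, so \Box q is false at w0.
Satisfying worlds: none.

0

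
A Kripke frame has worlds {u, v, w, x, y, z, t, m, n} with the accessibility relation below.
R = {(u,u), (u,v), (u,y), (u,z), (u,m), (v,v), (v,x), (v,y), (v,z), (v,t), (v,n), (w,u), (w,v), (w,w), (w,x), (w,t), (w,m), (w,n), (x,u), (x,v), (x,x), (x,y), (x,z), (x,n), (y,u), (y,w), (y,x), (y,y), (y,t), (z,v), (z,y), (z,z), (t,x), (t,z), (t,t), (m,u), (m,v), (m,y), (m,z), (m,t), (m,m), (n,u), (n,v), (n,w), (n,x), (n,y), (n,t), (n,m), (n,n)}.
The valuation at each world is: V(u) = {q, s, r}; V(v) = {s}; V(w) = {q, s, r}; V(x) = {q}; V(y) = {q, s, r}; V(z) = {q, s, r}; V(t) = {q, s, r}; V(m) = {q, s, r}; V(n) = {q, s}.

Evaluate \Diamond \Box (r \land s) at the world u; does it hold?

Recall that \Box ψ holds at a world iff ψ holds at every accessible world, and \Diamond ψ holds iff ψ holds at some accessible world.
At u: \Diamond \Box (r \land s) requires \Box (r \land s) at some successor in {u, v, y, z, m}.
  At u: \Box (r \land s) is false.
  At v: \Box (r \land s) is false.
  At y: \Box (r \land s) is false.
  At z: \Box (r \land s) is false.
  At m: \Box (r \land s) is false.
So \Diamond \Box (r \land s) is false at u.

No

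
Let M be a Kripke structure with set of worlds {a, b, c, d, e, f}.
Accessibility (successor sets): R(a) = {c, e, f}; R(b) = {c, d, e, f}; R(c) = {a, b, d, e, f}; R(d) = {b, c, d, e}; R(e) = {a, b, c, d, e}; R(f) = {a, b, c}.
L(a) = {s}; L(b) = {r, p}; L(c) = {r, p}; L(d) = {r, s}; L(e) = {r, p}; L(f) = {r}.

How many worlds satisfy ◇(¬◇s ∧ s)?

3

Recall that ◇ψ holds at a world iff ψ holds at some accessible world.
Let φ = ◇(¬◇s ∧ s). Evaluate φ at each world:
  a (successors {c, e, f}): φ is false.
  b (successors {c, d, e, f}): φ is false.
  c (successors {a, b, d, e, f}): φ is true.
  d (successors {b, c, d, e}): φ is false.
  e (successors {a, b, c, d, e}): φ is true.
  f (successors {a, b, c}): φ is true.
For instance, at b:
  At b: ◇(¬◇s ∧ s) requires ¬◇s ∧ s at some successor in {c, d, e, f}.
    At c: ¬◇s ∧ s is false.
    At d: ¬◇s ∧ s is false.
    At e: ¬◇s ∧ s is false.
    At f: ¬◇s ∧ s is false.
  So ◇(¬◇s ∧ s) is false at b.
Satisfying worlds: {c, e, f}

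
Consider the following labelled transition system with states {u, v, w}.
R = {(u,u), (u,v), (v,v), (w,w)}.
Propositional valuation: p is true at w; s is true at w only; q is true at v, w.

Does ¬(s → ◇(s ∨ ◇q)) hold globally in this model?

Let φ = ¬(s → ◇(s ∨ ◇q)). Evaluate φ at each world:
  u (successors {u, v}): φ is false.
  v (successors {v}): φ is false.
  w (successors {w}): φ is false.
Detail at u (counterexample):
  At u: s → ◇(s ∨ ◇q) is true, so ¬(s → ◇(s ∨ ◇q)) is false.
    At u: s is false, ◇(s ∨ ◇q) is true, so s → ◇(s ∨ ◇q) is true.
      At u: ◇(s ∨ ◇q) requires s ∨ ◇q at some successor in {u, v}.
        s ∨ ◇q holds at u, so ◇(s ∨ ◇q) is true at u.

No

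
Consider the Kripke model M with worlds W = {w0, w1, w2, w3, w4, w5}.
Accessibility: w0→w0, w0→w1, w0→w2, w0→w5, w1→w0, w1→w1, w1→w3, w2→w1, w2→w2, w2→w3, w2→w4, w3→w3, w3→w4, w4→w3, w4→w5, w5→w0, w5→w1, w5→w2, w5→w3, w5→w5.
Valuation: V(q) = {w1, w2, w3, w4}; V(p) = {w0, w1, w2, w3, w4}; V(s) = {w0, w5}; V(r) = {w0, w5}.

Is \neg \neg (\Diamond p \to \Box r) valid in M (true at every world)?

No

Let φ = \neg \neg (\Diamond p \to \Box r). Evaluate φ at each world:
  w0 (successors {w0, w1, w2, w5}): φ is false.
  w1 (successors {w0, w1, w3}): φ is false.
  w2 (successors {w1, w2, w3, w4}): φ is false.
  w3 (successors {w3, w4}): φ is false.
  w4 (successors {w3, w5}): φ is false.
  w5 (successors {w0, w1, w2, w3, w5}): φ is false.
Detail at w0 (counterexample):
  At w0: \neg (\Diamond p \to \Box r) is true, so \neg \neg (\Diamond p \to \Box r) is false.
    At w0: \Diamond p \to \Box r is false, so \neg (\Diamond p \to \Box r) is true.
      At w0: \Diamond p is true, \Box r is false, so \Diamond p \to \Box r is false.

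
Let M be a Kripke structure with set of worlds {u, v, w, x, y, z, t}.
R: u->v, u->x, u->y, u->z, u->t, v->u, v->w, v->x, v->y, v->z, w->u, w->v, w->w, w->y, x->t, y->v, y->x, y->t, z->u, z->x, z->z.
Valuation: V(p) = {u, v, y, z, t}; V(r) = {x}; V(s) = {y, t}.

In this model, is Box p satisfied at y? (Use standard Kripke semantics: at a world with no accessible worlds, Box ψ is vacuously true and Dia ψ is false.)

At y: Box p requires p at every successor {v, x, t}.
  p fails at x, so Box p is false at y.

No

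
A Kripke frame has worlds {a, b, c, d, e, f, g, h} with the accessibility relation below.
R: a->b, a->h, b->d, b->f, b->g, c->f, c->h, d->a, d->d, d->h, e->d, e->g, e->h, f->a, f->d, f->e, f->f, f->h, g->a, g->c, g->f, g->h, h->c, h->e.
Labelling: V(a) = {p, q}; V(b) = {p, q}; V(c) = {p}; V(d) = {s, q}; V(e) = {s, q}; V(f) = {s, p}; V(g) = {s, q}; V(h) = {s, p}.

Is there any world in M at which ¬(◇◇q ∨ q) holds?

Recall that ◇ψ holds at a world iff ψ holds at some accessible world.
Let φ = ¬(◇◇q ∨ q). Evaluate φ at each world:
  a (successors {b, h}): φ is false.
  b (successors {d, f, g}): φ is false.
  c (successors {f, h}): φ is false.
  d (successors {a, d, h}): φ is false.
  e (successors {d, g, h}): φ is false.
  f (successors {a, d, e, f, h}): φ is false.
  g (successors {a, c, f, h}): φ is false.
  h (successors {c, e}): φ is false.
For instance, at d:
  At d: ◇◇q ∨ q is true, so ¬(◇◇q ∨ q) is false.
    At d: ◇◇q is true, q is true, so ◇◇q ∨ q is true.
      At d: ◇◇q requires ◇q at some successor in {a, d, h}.
        ◇q holds at a, so ◇◇q is true at d.

No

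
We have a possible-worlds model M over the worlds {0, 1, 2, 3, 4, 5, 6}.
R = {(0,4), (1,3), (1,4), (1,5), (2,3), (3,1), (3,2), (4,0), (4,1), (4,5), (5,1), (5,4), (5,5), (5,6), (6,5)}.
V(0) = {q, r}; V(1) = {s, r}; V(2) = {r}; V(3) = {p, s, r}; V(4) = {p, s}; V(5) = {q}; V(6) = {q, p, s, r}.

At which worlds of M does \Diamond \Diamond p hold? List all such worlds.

1, 3, 4, 5, 6

Recall that \Diamond ψ holds at a world iff ψ holds at some accessible world.
Let φ = \Diamond \Diamond p. Evaluate φ at each world:
  0 (successors {4}): φ is false.
  1 (successors {3, 4, 5}): φ is true.
  2 (successors {3}): φ is false.
  3 (successors {1, 2}): φ is true.
  4 (successors {0, 1, 5}): φ is true.
  5 (successors {1, 4, 5, 6}): φ is true.
  6 (successors {5}): φ is true.
For instance, at 6:
  At 6: \Diamond \Diamond p requires \Diamond p at some successor in {5}.
    \Diamond p holds at 5, so \Diamond \Diamond p is true at 6.
      At 5: \Diamond p requires p at some successor in {1, 4, 5, 6}.
        p holds at 4, so \Diamond p is true at 5.
Satisfying worlds: {1, 3, 4, 5, 6}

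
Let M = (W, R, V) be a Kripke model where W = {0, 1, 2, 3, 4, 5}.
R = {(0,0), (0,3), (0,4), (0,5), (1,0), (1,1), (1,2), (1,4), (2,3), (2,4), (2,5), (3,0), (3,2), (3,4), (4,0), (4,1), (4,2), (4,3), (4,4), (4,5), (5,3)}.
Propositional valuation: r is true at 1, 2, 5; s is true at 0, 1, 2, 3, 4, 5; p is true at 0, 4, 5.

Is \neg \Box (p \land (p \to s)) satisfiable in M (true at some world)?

Yes

Let φ = \neg \Box (p \land (p \to s)). Evaluate φ at each world:
  0 (successors {0, 3, 4, 5}): φ is true.
  1 (successors {0, 1, 2, 4}): φ is true.
  2 (successors {3, 4, 5}): φ is true.
  3 (successors {0, 2, 4}): φ is true.
  4 (successors {0, 1, 2, 3, 4, 5}): φ is true.
  5 (successors {3}): φ is true.
Detail at 0 (witness):
  At 0: \Box (p \land (p \to s)) is false, so \neg \Box (p \land (p \to s)) is true.
    At 0: \Box (p \land (p \to s)) requires p \land (p \to s) at every successor {0, 3, 4, 5}.
      p \land (p \to s) fails at 3, so \Box (p \land (p \to s)) is false at 0.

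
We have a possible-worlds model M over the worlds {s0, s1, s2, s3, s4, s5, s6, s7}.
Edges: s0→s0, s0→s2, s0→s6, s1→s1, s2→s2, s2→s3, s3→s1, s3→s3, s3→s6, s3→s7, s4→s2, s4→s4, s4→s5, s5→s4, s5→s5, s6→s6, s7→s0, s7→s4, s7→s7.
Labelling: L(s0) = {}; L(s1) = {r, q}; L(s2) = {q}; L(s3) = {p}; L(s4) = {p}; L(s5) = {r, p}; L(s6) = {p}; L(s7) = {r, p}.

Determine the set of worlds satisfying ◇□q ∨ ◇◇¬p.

Recall that □ψ holds at a world iff ψ holds at every accessible world, and ◇ψ holds iff ψ holds at some accessible world.
Let φ = ◇□q ∨ ◇◇¬p. Evaluate φ at each world:
  s0 (successors {s0, s2, s6}): φ is true.
  s1 (successors {s1}): φ is true.
  s2 (successors {s2, s3}): φ is true.
  s3 (successors {s1, s3, s6, s7}): φ is true.
  s4 (successors {s2, s4, s5}): φ is true.
  s5 (successors {s4, s5}): φ is true.
  s6 (successors {s6}): φ is false.
  s7 (successors {s0, s4, s7}): φ is true.
For instance, at s5:
  At s5: ◇□q is false, ◇◇¬p is true, so ◇□q ∨ ◇◇¬p is true.
    At s5: ◇□q requires □q at some successor in {s4, s5}.
      At s4: □q is false.
      At s5: □q is false.
    So ◇□q is false at s5.
    At s5: ◇◇¬p requires ◇¬p at some successor in {s4, s5}.
      ◇¬p holds at s4, so ◇◇¬p is true at s5.
Satisfying worlds: {s0, s1, s2, s3, s4, s5, s7}

s0, s1, s2, s3, s4, s5, s7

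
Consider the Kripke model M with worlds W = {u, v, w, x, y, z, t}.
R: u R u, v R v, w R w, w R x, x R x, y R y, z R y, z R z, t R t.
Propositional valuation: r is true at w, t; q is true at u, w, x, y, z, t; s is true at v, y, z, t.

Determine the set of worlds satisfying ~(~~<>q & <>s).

Recall that <>ψ holds at a world iff ψ holds at some accessible world.
Let φ = ~(~~<>q & <>s). Evaluate φ at each world:
  u (successors {u}): φ is true.
  v (successors {v}): φ is true.
  w (successors {w, x}): φ is true.
  x (successors {x}): φ is true.
  y (successors {y}): φ is false.
  z (successors {y, z}): φ is false.
  t (successors {t}): φ is false.
For instance, at w:
  At w: ~~<>q & <>s is false, so ~(~~<>q & <>s) is true.
    At w: ~~<>q is true, <>s is false, so ~~<>q & <>s is false.
      At w: ~<>q is false, so ~~<>q is true.
      At w: <>s requires s at some successor in {w, x}.
        At w: s is false.
        At x: s is false.
      So <>s is false at w.
Satisfying worlds: {u, v, w, x}

u, v, w, x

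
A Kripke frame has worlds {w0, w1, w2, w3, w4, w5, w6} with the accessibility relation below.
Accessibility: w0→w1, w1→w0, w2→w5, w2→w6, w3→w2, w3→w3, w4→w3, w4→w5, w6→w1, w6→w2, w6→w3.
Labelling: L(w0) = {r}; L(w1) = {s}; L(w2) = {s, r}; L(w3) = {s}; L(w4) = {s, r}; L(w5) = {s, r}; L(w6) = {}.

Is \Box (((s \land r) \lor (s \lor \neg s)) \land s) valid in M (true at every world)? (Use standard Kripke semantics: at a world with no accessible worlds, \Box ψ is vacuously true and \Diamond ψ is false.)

Let φ = \Box (((s \land r) \lor (s \lor \neg s)) \land s). Evaluate φ at each world:
  w0 (successors {w1}): φ is true.
  w1 (successors {w0}): φ is false.
  w2 (successors {w5, w6}): φ is false.
  w3 (successors {w2, w3}): φ is true.
  w4 (successors {w3, w5}): φ is true.
  w5 (successors ∅): φ is true.
  w6 (successors {w1, w2, w3}): φ is true.
Detail at w1 (counterexample):
  At w1: \Box (((s \land r) \lor (s \lor \neg s)) \land s) requires ((s \land r) \lor (s \lor \neg s)) \land s at every successor {w0}.
    ((s \land r) \lor (s \lor \neg s)) \land s fails at w0, so \Box (((s \land r) \lor (s \lor \neg s)) \land s) is false at w1.

No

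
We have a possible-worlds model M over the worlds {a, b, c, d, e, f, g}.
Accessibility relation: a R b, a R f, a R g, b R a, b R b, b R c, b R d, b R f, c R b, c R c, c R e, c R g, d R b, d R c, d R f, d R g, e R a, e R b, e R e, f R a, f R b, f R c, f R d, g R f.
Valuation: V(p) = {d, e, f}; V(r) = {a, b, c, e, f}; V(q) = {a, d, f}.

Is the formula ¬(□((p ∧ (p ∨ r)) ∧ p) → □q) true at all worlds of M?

Let φ = ¬(□((p ∧ (p ∨ r)) ∧ p) → □q). Evaluate φ at each world:
  a (successors {b, f, g}): φ is false.
  b (successors {a, b, c, d, f}): φ is false.
  c (successors {b, c, e, g}): φ is false.
  d (successors {b, c, f, g}): φ is false.
  e (successors {a, b, e}): φ is false.
  f (successors {a, b, c, d}): φ is false.
  g (successors {f}): φ is false.
Detail at a (counterexample):
  At a: □((p ∧ (p ∨ r)) ∧ p) → □q is true, so ¬(□((p ∧ (p ∨ r)) ∧ p) → □q) is false.
    At a: □((p ∧ (p ∨ r)) ∧ p) is false, □q is false, so □((p ∧ (p ∨ r)) ∧ p) → □q is true.
      At a: □((p ∧ (p ∨ r)) ∧ p) requires (p ∧ (p ∨ r)) ∧ p at every successor {b, f, g}.
        (p ∧ (p ∨ r)) ∧ p fails at b, so □((p ∧ (p ∨ r)) ∧ p) is false at a.
      At a: □q requires q at every successor {b, f, g}.
        q fails at b, so □q is false at a.

No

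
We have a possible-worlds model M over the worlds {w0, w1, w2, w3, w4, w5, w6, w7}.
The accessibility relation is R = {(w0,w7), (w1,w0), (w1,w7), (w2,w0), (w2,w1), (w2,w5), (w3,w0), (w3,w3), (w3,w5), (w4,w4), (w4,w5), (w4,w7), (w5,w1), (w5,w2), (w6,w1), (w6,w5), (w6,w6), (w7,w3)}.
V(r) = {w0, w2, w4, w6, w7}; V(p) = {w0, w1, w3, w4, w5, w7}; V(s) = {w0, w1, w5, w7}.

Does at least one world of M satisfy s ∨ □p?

Recall that □ψ holds at a world iff ψ holds at every accessible world, and ◇ψ holds iff ψ holds at some accessible world.
Let φ = s ∨ □p. Evaluate φ at each world:
  w0 (successors {w7}): φ is true.
  w1 (successors {w0, w7}): φ is true.
  w2 (successors {w0, w1, w5}): φ is true.
  w3 (successors {w0, w3, w5}): φ is true.
  w4 (successors {w4, w5, w7}): φ is true.
  w5 (successors {w1, w2}): φ is true.
  w6 (successors {w1, w5, w6}): φ is false.
  w7 (successors {w3}): φ is true.
Detail at w0 (witness):
  At w0: s is true, □p is true, so s ∨ □p is true.
    At w0: □p requires p at every successor {w7}.
      At w7: p is true.
    So □p is true at w0.

Yes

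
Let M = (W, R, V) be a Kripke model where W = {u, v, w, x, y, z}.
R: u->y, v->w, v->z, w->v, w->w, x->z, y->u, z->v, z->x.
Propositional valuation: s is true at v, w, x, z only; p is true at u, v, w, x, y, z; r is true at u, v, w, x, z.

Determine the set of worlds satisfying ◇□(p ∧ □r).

Let φ = ◇□(p ∧ □r). Evaluate φ at each world:
  u (successors {y}): φ is false.
  v (successors {w, z}): φ is true.
  w (successors {v, w}): φ is true.
  x (successors {z}): φ is true.
  y (successors {u}): φ is true.
  z (successors {v, x}): φ is true.
For instance, at w:
  At w: ◇□(p ∧ □r) requires □(p ∧ □r) at some successor in {v, w}.
    □(p ∧ □r) holds at v, so ◇□(p ∧ □r) is true at w.
      At v: □(p ∧ □r) requires p ∧ □r at every successor {w, z}.
        At w: p ∧ □r is true.
        At z: p ∧ □r is true.
      So □(p ∧ □r) is true at v.
Satisfying worlds: {v, w, x, y, z}

v, w, x, y, z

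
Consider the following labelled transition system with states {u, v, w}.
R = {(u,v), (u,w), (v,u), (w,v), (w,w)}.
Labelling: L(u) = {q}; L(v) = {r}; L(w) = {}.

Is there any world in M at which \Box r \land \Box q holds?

Recall that \Box ψ holds at a world iff ψ holds at every accessible world, and \Diamond ψ holds iff ψ holds at some accessible world.
Let φ = \Box r \land \Box q. Evaluate φ at each world:
  u (successors {v, w}): φ is false.
  v (successors {u}): φ is false.
  w (successors {v, w}): φ is false.
For instance, at u:
  At u: \Box r is false, \Box q is false, so \Box r \land \Box q is false.
    At u: \Box r requires r at every successor {v, w}.
      r fails at w, so \Box r is false at u.
    At u: \Box q requires q at every successor {v, w}.
      q fails at v, so \Box q is false at u.

No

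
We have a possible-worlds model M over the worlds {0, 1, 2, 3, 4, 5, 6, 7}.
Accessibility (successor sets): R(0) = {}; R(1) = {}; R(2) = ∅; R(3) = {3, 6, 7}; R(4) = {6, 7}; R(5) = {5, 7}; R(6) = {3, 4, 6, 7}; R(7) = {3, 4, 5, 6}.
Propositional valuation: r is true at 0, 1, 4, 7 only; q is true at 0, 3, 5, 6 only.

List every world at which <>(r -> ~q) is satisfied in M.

Let φ = <>(r -> ~q). Evaluate φ at each world:
  0 (successors ∅): φ is false.
  1 (successors ∅): φ is false.
  2 (successors ∅): φ is false.
  3 (successors {3, 6, 7}): φ is true.
  4 (successors {6, 7}): φ is true.
  5 (successors {5, 7}): φ is true.
  6 (successors {3, 4, 6, 7}): φ is true.
  7 (successors {3, 4, 5, 6}): φ is true.
For instance, at 3:
  At 3: <>(r -> ~q) requires r -> ~q at some successor in {3, 6, 7}.
    r -> ~q holds at 3, so <>(r -> ~q) is true at 3.
Satisfying worlds: {3, 4, 5, 6, 7}

3, 4, 5, 6, 7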